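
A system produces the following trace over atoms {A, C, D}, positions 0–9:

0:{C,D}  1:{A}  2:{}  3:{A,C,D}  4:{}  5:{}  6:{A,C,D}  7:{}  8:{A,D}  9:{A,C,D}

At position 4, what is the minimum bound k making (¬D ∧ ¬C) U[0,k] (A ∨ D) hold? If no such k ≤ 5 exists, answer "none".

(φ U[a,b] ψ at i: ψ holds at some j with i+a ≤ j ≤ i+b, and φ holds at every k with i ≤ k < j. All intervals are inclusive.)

2

Need earliest j ≥ 4 with (A ∨ D), and (¬D ∧ ¬C) at every k in [4,j-1].
  j=4: rhs fails.
  j=5: rhs fails.
  j=6: rhs holds; lhs holds on [4,5]. k = 2.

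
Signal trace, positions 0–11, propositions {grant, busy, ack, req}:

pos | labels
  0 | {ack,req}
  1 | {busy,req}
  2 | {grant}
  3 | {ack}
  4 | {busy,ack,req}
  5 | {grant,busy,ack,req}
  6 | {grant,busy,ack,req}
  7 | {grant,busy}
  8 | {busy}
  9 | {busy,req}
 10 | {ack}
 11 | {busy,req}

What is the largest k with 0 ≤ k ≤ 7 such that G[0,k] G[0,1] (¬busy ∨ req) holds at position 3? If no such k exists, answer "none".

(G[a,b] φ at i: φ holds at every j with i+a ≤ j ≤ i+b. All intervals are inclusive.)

2

G[0,1] (¬busy ∨ req) must hold from j=3 onward; find where it first fails.
  j=3: holds
  j=4: holds
  j=5: holds
  j=6: fails
Holds on [3,5], so largest k = 2.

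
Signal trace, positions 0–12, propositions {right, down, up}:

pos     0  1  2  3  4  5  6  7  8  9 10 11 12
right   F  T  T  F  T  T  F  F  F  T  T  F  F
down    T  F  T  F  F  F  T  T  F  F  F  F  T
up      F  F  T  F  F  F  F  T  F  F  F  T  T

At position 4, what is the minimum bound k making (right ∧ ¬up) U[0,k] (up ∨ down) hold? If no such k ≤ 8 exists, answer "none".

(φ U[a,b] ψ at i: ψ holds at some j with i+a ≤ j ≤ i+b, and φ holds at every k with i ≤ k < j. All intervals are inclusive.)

Need earliest j ≥ 4 with (up ∨ down), and (right ∧ ¬up) at every k in [4,j-1].
  j=4: rhs fails.
  j=5: rhs fails.
  j=6: rhs holds; lhs holds on [4,5]. k = 2.

2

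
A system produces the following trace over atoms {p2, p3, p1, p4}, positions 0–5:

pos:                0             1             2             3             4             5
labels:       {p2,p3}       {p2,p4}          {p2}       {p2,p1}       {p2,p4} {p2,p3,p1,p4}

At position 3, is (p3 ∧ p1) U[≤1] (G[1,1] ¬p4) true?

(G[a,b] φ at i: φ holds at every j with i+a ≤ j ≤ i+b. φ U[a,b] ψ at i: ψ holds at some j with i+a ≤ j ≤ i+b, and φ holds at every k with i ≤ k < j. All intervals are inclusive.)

No

Need some j in [3,4] with G[1,1] ¬p4, and (p3 ∧ p1) at every k in [3,j-1].
  j=3: G[1,1] ¬p4 — fails at 4.
  j=4: G[1,1] ¬p4 — fails at 5.
No j in the window works → until fails.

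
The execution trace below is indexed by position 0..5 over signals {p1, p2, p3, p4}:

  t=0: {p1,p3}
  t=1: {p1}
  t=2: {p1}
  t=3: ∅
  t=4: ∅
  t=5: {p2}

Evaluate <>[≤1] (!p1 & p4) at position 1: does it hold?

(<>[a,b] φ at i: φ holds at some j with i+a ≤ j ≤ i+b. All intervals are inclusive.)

No

Check (!p1 & p4) at each j in [1,2]:
  j=1: false
  j=2: false
No position in the window satisfies it → formula fails.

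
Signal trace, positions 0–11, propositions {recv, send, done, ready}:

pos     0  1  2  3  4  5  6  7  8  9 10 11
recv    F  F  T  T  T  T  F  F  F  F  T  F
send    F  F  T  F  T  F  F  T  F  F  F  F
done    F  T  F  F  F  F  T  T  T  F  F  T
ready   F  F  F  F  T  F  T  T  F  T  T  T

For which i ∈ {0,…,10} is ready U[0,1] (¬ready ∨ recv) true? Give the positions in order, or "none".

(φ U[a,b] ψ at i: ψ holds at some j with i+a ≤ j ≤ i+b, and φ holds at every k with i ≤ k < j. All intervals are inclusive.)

Evaluate at each i in [0,10]:
  i=0: ✓ (rhs at j=0)
  i=1: ✓ (rhs at j=1)
  i=2: ✓ (rhs at j=2)
  i=3: ✓ (rhs at j=3)
  i=4: ✓ (rhs at j=4)
  i=5: ✓ (rhs at j=5)
  i=6: ✗ (no rhs in [6,7])
  i=7: ✓ (rhs at j=8; lhs holds on [7,7])
  i=8: ✓ (rhs at j=8)
  i=9: ✓ (rhs at j=10; lhs holds on [9,9])
  i=10: ✓ (rhs at j=10)

0, 1, 2, 3, 4, 5, 7, 8, 9, 10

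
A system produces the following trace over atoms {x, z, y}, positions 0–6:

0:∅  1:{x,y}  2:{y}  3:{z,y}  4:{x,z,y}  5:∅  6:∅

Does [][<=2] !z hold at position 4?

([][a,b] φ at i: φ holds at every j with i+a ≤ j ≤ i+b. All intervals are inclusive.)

Check !z at every j in [4,6]:
  j=4: false
  j=5: true
  j=6: true
Fails at j=4 → formula fails.

Does not hold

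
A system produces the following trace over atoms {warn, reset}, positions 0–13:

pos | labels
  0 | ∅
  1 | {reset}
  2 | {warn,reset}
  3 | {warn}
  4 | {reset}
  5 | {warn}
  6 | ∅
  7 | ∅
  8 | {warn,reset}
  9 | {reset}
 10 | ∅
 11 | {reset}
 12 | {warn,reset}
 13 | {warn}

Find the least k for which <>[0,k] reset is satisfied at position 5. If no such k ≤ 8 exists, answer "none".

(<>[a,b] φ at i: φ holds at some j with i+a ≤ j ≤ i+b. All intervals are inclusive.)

Scan j = 5,6,… for reset:
  j=5: fails
  j=6: fails
  j=7: fails
  j=8: holds
First hit at j=8, so smallest k = 8-5 = 3.

3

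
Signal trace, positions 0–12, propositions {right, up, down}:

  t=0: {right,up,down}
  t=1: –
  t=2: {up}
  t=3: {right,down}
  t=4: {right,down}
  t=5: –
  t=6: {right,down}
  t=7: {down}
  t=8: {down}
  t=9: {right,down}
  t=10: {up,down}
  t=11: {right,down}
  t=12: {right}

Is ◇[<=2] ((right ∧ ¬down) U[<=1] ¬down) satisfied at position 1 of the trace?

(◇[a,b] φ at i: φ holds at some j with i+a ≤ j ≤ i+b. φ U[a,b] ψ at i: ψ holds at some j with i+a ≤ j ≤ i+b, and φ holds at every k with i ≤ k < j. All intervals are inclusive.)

Yes

Check ((right ∧ ¬down) U[<=1] ¬down) at each j in [1,3]:
  j=1: holds
  j=2: holds
  j=3: fails
Found at j=1 → formula holds.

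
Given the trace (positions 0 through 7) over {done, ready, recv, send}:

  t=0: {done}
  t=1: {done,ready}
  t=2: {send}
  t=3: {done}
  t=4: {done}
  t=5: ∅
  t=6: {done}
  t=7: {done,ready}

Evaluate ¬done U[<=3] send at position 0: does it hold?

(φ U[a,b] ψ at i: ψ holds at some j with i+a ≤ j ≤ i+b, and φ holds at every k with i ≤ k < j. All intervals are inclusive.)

Need some j in [0,3] with send, and ¬done at every k in [0,j-1].
  j=0: send false.
  j=1: send false.
  j=2: send holds, but ¬done fails at k=0 → not this j.
  j=3: send false.
No j in the window works → until fails.

No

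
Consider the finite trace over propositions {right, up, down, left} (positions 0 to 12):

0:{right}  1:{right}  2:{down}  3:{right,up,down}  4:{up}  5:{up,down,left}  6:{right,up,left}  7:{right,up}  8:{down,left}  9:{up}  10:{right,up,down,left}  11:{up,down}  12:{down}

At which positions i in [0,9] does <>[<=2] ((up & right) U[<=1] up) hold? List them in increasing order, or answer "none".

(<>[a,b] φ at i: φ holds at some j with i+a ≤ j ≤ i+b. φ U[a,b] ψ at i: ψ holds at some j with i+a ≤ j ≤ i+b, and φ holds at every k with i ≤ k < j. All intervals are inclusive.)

Evaluate at each i in [0,9]:
  i=0: ✗ (none in [0,2])
  i=1: ✓ (witness j=3)
  i=2: ✓ (witness j=3)
  i=3: ✓ (witness j=3)
  i=4: ✓ (witness j=4)
  i=5: ✓ (witness j=5)
  i=6: ✓ (witness j=6)
  i=7: ✓ (witness j=7)
  i=8: ✓ (witness j=9)
  i=9: ✓ (witness j=9)

1, 2, 3, 4, 5, 6, 7, 8, 9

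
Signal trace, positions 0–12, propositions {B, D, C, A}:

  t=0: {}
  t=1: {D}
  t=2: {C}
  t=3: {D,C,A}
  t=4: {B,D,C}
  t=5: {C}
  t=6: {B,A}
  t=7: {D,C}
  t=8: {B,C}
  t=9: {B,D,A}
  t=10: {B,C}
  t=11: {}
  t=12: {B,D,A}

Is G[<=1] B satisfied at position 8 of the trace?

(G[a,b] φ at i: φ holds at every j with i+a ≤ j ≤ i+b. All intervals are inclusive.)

Check B at every j in [8,9]:
  j=8: true
  j=9: true
All positions satisfy it → formula holds.

Yes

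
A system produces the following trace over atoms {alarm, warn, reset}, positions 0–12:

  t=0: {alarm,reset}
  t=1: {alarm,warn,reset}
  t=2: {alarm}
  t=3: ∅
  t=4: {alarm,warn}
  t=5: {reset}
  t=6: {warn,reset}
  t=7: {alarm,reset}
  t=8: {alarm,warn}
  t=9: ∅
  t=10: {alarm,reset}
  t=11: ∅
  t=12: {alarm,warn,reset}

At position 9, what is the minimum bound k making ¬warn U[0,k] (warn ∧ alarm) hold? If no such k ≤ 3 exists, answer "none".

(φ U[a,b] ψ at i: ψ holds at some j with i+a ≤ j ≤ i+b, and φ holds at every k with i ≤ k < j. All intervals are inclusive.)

Need earliest j ≥ 9 with (warn ∧ alarm), and ¬warn at every k in [9,j-1].
  j=9: rhs fails.
  j=10: rhs fails.
  j=11: rhs fails.
  j=12: rhs holds; lhs holds on [9,11]. k = 3.

3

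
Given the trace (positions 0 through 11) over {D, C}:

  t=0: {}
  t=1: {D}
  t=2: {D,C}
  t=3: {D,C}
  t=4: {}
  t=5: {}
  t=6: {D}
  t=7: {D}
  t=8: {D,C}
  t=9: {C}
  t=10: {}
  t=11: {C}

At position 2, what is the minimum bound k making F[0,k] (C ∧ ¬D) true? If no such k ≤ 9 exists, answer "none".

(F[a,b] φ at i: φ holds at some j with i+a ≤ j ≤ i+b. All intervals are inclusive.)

7

Scan j = 2,3,… for (C ∧ ¬D):
  j=2: fails
  j=3: fails
  j=4: fails
  j=5: fails
  j=6: fails
  j=7: fails
  j=8: fails
  j=9: holds
First hit at j=9, so smallest k = 9-2 = 7.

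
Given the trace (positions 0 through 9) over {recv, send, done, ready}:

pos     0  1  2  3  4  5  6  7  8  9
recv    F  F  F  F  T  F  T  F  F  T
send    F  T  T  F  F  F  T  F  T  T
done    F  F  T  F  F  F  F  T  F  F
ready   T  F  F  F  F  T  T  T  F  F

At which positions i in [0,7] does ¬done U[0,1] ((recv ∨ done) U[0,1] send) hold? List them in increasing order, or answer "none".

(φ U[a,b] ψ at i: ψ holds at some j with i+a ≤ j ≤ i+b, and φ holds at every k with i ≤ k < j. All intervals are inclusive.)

0, 1, 2, 5, 6, 7

Evaluate at each i in [0,7]:
  i=0: ✓ (rhs at j=1; lhs holds on [0,0])
  i=1: ✓ (rhs at j=1)
  i=2: ✓ (rhs at j=2)
  i=3: ✗ (no rhs in [3,4])
  i=4: ✗ (no rhs in [4,5])
  i=5: ✓ (rhs at j=6; lhs holds on [5,5])
  i=6: ✓ (rhs at j=6)
  i=7: ✓ (rhs at j=7)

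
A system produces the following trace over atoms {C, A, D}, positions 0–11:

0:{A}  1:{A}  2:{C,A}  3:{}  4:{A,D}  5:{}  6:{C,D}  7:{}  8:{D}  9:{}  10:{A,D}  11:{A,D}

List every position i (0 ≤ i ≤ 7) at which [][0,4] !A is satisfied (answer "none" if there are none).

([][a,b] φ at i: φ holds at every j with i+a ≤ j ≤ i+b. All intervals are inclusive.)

Evaluate at each i in [0,7]:
  i=0: ✗ (fails at j=0)
  i=1: ✗ (fails at j=1)
  i=2: ✗ (fails at j=2)
  i=3: ✗ (fails at j=4)
  i=4: ✗ (fails at j=4)
  i=5: ✓ (all of [5,9])
  i=6: ✗ (fails at j=10)
  i=7: ✗ (fails at j=10)

5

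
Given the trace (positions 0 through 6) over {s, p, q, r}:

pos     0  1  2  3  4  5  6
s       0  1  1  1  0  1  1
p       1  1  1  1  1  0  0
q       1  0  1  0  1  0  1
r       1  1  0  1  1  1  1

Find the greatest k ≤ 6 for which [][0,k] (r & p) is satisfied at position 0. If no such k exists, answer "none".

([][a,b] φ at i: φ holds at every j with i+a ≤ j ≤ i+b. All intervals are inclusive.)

1

(r & p) must hold from j=0 onward; find where it first fails.
  j=0: holds
  j=1: holds
  j=2: fails
Holds on [0,1], so largest k = 1.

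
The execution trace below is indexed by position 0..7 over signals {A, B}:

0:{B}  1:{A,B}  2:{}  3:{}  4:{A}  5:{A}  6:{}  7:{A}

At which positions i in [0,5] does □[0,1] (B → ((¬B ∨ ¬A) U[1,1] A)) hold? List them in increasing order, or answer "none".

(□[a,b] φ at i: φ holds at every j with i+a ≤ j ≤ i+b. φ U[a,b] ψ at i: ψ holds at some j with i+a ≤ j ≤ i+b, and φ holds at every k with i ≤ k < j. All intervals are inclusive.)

Evaluate at each i in [0,5]:
  i=0: ✗ (fails at j=1)
  i=1: ✗ (fails at j=1)
  i=2: ✓ (all of [2,3])
  i=3: ✓ (all of [3,4])
  i=4: ✓ (all of [4,5])
  i=5: ✓ (all of [5,6])

2, 3, 4, 5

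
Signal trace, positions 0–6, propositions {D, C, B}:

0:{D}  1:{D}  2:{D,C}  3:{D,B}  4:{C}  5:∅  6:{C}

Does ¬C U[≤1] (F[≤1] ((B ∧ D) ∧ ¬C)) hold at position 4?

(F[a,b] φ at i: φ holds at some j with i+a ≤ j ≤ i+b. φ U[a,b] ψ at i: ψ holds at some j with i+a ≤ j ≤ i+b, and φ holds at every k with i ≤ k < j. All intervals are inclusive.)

Need some j in [4,5] with F[≤1] ((B ∧ D) ∧ ¬C), and ¬C at every k in [4,j-1].
  j=4: F[≤1] ((B ∧ D) ∧ ¬C) — fails (none in [4,5]).
  j=5: F[≤1] ((B ∧ D) ∧ ¬C) — fails (none in [5,6]).
No j in the window works → until fails.

No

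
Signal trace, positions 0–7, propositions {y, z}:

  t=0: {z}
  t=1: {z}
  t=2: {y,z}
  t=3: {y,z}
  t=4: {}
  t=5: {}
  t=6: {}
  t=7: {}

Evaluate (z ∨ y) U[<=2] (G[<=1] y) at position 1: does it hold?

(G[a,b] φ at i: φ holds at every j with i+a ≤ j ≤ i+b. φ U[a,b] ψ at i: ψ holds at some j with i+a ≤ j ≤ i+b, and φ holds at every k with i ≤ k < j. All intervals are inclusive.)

True

Need some j in [1,3] with G[<=1] y, and (z ∨ y) at every k in [1,j-1].
  j=1: G[<=1] y — fails at 1.
  j=2: G[<=1] y holds; (z ∨ y) holds at every k in [1,1] → satisfied.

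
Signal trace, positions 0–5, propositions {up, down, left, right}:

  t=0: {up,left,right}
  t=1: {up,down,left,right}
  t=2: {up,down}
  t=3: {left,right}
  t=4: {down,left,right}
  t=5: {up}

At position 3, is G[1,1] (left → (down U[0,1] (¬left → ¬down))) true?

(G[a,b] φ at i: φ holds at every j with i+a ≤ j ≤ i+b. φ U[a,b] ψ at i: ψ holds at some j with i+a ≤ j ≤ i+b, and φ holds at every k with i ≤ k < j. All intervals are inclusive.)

Check (left → (down U[0,1] (¬left → ¬down))) at every j in [4,4]:
  j=4: antecedent true; consequent holds → ✓
All positions satisfy it → formula holds.

Yes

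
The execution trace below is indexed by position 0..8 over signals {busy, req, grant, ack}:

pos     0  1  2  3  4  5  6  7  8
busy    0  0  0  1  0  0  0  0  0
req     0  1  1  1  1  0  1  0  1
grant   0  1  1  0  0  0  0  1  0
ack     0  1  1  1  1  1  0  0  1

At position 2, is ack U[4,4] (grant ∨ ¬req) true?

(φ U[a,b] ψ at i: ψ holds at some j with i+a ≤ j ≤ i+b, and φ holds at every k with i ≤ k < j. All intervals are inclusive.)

False

Need some j in [6,6] with (grant ∨ ¬req), and ack at every k in [2,j-1].
  j=6: (grant ∨ ¬req) false.
No j in the window works → until fails.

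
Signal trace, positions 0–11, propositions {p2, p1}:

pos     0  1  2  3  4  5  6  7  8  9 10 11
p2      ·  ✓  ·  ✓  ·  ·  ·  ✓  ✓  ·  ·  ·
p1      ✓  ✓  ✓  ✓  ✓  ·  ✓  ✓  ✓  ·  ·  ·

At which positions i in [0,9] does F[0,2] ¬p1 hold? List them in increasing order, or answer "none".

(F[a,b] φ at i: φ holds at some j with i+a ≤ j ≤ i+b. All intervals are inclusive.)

Evaluate at each i in [0,9]:
  i=0: ✗ (none in [0,2])
  i=1: ✗ (none in [1,3])
  i=2: ✗ (none in [2,4])
  i=3: ✓ (witness j=5)
  i=4: ✓ (witness j=5)
  i=5: ✓ (witness j=5)
  i=6: ✗ (none in [6,8])
  i=7: ✓ (witness j=9)
  i=8: ✓ (witness j=9)
  i=9: ✓ (witness j=9)

3, 4, 5, 7, 8, 9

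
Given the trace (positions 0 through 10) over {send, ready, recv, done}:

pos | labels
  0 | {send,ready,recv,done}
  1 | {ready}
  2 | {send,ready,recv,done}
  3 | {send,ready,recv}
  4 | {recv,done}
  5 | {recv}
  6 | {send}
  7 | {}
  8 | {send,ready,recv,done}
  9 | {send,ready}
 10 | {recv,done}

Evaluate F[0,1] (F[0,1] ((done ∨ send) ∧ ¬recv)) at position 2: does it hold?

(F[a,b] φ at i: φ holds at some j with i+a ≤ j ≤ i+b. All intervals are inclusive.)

No

Check F[0,1] ((done ∨ send) ∧ ¬recv) at each j in [2,3]:
  j=2: fails (none in [2,3])
  j=3: fails (none in [3,4])
No position in the window satisfies it → formula fails.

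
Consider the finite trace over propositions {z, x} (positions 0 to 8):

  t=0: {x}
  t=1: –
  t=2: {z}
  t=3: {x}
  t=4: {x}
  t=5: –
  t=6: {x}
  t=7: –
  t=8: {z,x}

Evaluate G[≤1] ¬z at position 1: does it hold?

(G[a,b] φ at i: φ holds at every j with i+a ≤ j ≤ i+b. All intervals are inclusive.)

Does not hold

Check ¬z at every j in [1,2]:
  j=1: true
  j=2: false
Fails at j=2 → formula fails.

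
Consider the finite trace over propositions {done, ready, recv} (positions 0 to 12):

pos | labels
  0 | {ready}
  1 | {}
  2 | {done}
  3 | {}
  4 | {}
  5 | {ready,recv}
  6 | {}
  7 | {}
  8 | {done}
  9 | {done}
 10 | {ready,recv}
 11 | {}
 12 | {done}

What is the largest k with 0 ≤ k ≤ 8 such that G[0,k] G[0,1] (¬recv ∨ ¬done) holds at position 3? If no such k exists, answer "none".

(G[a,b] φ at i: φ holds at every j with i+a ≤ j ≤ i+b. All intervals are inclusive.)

8

G[0,1] (¬recv ∨ ¬done) must hold from j=3 onward; find where it first fails.
  j=3: holds
  j=4: holds
  j=5: holds
  j=6: holds
  j=7: holds
  j=8: holds
  j=9: holds
  j=10: holds
  j=11: holds
Holds through j=11; largest k = 8.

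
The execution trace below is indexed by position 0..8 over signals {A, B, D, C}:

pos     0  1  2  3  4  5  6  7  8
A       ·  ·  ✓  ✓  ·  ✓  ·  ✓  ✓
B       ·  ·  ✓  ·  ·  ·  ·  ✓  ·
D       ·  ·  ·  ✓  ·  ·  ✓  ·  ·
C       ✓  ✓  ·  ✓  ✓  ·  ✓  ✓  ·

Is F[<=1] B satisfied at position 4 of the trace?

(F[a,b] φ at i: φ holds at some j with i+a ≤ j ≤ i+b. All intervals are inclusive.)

Does not hold

Check B at each j in [4,5]:
  j=4: false
  j=5: false
No position in the window satisfies it → formula fails.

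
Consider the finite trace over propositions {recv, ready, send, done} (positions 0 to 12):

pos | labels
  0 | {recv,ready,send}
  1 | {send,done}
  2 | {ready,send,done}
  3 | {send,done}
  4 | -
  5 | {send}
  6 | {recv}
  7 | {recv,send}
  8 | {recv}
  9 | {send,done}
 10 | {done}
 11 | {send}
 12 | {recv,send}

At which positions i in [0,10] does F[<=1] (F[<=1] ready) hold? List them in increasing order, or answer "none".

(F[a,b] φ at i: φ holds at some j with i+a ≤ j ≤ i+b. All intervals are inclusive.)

Evaluate at each i in [0,10]:
  i=0: ✓ (witness j=0)
  i=1: ✓ (witness j=1)
  i=2: ✓ (witness j=2)
  i=3: ✗ (none in [3,4])
  i=4: ✗ (none in [4,5])
  i=5: ✗ (none in [5,6])
  i=6: ✗ (none in [6,7])
  i=7: ✗ (none in [7,8])
  i=8: ✗ (none in [8,9])
  i=9: ✗ (none in [9,10])
  i=10: ✗ (none in [10,11])

0, 1, 2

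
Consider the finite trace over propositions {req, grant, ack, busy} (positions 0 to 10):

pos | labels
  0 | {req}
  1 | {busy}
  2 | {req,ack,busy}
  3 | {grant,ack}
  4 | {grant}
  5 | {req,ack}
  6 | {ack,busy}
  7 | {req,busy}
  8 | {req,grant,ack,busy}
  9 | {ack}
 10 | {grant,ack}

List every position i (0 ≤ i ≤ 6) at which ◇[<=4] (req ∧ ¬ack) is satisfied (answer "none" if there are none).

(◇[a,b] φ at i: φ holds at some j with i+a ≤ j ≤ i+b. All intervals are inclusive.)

Evaluate at each i in [0,6]:
  i=0: ✓ (witness j=0)
  i=1: ✗ (none in [1,5])
  i=2: ✗ (none in [2,6])
  i=3: ✓ (witness j=7)
  i=4: ✓ (witness j=7)
  i=5: ✓ (witness j=7)
  i=6: ✓ (witness j=7)

0, 3, 4, 5, 6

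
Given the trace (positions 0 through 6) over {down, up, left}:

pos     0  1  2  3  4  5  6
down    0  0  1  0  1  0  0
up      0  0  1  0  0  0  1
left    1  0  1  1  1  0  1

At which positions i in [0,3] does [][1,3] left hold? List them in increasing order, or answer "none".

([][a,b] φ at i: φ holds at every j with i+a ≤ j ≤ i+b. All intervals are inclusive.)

1

Evaluate at each i in [0,3]:
  i=0: ✗ (fails at j=1)
  i=1: ✓ (all of [2,4])
  i=2: ✗ (fails at j=5)
  i=3: ✗ (fails at j=5)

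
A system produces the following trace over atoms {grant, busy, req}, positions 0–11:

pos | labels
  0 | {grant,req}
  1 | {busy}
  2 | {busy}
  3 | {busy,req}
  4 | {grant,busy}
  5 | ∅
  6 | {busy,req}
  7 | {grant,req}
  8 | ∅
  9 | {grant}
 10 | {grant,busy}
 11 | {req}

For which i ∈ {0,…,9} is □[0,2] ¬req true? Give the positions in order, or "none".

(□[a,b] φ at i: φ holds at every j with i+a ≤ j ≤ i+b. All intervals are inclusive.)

8

Evaluate at each i in [0,9]:
  i=0: ✗ (fails at j=0)
  i=1: ✗ (fails at j=3)
  i=2: ✗ (fails at j=3)
  i=3: ✗ (fails at j=3)
  i=4: ✗ (fails at j=6)
  i=5: ✗ (fails at j=6)
  i=6: ✗ (fails at j=6)
  i=7: ✗ (fails at j=7)
  i=8: ✓ (all of [8,10])
  i=9: ✗ (fails at j=11)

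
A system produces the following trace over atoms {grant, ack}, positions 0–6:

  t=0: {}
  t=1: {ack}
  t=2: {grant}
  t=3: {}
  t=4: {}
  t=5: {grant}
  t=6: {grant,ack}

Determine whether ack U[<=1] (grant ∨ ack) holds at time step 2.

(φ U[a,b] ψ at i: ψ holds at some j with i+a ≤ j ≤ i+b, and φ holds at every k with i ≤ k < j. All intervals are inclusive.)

Need some j in [2,3] with (grant ∨ ack), and ack at every k in [2,j-1].
  j=2: (grant ∨ ack) holds; no prefix to check → satisfied.

Holds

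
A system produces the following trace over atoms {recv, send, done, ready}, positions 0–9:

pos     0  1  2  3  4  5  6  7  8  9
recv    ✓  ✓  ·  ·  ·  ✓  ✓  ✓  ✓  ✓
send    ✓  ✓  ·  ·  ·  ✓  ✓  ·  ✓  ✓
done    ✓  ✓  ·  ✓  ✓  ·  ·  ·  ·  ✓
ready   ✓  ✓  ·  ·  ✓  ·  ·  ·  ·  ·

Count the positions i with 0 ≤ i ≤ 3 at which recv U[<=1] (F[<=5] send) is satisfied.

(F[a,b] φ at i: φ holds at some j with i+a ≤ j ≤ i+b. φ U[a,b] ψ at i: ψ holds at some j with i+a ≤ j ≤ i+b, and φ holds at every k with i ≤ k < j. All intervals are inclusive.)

Evaluate at each i in [0,3]:
  i=0: ✓ (rhs at j=0)
  i=1: ✓ (rhs at j=1)
  i=2: ✓ (rhs at j=2)
  i=3: ✓ (rhs at j=3)
Positions where it holds: {0, 1, 2, 3} → 4.

4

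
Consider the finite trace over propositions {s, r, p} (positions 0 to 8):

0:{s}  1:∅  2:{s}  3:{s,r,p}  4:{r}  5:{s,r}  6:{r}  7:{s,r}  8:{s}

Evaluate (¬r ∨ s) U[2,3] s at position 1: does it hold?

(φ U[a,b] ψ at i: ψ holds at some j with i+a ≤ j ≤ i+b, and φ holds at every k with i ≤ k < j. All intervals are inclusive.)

Yes

Need some j in [3,4] with s, and (¬r ∨ s) at every k in [1,j-1].
  j=3: s holds; (¬r ∨ s) holds at every k in [1,2] → satisfied.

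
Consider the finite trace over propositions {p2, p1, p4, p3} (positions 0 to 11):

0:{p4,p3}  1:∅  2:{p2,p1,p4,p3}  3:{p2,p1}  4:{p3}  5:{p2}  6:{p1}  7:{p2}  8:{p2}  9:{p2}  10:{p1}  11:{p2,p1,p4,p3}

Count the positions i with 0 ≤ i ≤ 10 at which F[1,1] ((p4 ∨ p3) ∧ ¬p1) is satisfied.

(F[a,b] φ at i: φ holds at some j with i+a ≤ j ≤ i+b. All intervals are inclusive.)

1

Evaluate at each i in [0,10]:
  i=0: ✗ (none in [1,1])
  i=1: ✗ (none in [2,2])
  i=2: ✗ (none in [3,3])
  i=3: ✓ (witness j=4)
  i=4: ✗ (none in [5,5])
  i=5: ✗ (none in [6,6])
  i=6: ✗ (none in [7,7])
  i=7: ✗ (none in [8,8])
  i=8: ✗ (none in [9,9])
  i=9: ✗ (none in [10,10])
  i=10: ✗ (none in [11,11])
Positions where it holds: {3} → 1.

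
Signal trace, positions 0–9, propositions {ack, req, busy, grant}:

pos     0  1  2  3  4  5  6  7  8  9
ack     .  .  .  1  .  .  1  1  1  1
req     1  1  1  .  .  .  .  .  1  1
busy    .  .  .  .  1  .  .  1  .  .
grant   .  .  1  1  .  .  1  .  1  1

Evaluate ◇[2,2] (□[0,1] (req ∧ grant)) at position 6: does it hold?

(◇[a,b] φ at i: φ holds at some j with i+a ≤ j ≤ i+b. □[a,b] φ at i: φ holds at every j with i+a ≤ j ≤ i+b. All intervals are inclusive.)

Holds

Check □[0,1] (req ∧ grant) at each j in [8,8]:
  j=8: holds on [8,9]
Found at j=8 → formula holds.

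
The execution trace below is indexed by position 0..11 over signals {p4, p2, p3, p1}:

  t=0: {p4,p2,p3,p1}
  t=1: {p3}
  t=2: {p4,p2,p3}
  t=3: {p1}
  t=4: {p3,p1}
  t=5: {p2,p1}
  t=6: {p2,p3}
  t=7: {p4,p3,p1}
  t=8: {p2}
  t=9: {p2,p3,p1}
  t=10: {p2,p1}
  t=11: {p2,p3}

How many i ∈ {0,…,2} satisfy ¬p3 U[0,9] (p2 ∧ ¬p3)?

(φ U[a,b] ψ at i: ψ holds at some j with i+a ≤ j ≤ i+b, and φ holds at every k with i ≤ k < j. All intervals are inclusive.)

0

Evaluate at each i in [0,2]:
  i=0: ✗ (lhs fails at k=0 before rhs at j=5)
  i=1: ✗ (lhs fails at k=1 before rhs at j=5)
  i=2: ✗ (lhs fails at k=2 before rhs at j=5)
Positions where it holds: {} → 0.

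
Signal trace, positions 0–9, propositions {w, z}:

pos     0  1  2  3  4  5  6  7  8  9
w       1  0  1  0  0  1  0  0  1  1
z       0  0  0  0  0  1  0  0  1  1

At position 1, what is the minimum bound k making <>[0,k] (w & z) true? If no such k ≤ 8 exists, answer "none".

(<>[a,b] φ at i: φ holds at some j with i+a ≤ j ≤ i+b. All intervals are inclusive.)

4

Scan j = 1,2,… for (w & z):
  j=1: fails
  j=2: fails
  j=3: fails
  j=4: fails
  j=5: holds
First hit at j=5, so smallest k = 5-1 = 4.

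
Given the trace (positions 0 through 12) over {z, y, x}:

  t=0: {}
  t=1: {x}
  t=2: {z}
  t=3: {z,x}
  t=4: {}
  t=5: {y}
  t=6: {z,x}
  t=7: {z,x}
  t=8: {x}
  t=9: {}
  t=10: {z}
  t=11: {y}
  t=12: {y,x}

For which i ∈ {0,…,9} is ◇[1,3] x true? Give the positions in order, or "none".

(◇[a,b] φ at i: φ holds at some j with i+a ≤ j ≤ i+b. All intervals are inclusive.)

0, 1, 2, 3, 4, 5, 6, 7, 9

Evaluate at each i in [0,9]:
  i=0: ✓ (witness j=1)
  i=1: ✓ (witness j=3)
  i=2: ✓ (witness j=3)
  i=3: ✓ (witness j=6)
  i=4: ✓ (witness j=6)
  i=5: ✓ (witness j=6)
  i=6: ✓ (witness j=7)
  i=7: ✓ (witness j=8)
  i=8: ✗ (none in [9,11])
  i=9: ✓ (witness j=12)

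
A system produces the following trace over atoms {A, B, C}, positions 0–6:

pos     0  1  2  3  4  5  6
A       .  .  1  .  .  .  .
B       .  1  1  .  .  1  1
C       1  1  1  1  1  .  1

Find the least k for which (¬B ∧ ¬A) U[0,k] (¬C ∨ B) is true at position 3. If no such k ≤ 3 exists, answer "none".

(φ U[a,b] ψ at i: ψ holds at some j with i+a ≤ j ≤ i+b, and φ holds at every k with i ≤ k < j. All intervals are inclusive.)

2

Need earliest j ≥ 3 with (¬C ∨ B), and (¬B ∧ ¬A) at every k in [3,j-1].
  j=3: rhs fails.
  j=4: rhs fails.
  j=5: rhs holds; lhs holds on [3,4]. k = 2.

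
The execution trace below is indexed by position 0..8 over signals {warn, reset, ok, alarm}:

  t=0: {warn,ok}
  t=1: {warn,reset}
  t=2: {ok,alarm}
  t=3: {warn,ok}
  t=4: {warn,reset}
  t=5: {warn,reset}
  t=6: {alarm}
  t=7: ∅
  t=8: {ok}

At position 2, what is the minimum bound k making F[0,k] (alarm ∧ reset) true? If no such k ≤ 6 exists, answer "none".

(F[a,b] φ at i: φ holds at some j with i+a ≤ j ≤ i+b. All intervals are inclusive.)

none

Scan j = 2,3,… for (alarm ∧ reset):
  j=2: fails
  j=3: fails
  j=4: fails
  j=5: fails
  j=6: fails
  j=7: fails
  j=8: fails
No j in [2,8] satisfies it → none.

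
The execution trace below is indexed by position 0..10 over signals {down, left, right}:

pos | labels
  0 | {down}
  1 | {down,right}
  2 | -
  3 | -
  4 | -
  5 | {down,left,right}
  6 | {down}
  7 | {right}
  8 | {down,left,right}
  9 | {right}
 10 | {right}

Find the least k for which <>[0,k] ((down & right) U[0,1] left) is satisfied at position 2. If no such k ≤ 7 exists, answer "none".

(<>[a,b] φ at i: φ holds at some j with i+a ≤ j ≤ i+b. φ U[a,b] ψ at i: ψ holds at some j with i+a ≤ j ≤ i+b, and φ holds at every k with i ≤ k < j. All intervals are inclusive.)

3

Scan j = 2,3,… for ((down & right) U[0,1] left):
  j=2: fails
  j=3: fails
  j=4: fails
  j=5: holds
First hit at j=5, so smallest k = 5-2 = 3.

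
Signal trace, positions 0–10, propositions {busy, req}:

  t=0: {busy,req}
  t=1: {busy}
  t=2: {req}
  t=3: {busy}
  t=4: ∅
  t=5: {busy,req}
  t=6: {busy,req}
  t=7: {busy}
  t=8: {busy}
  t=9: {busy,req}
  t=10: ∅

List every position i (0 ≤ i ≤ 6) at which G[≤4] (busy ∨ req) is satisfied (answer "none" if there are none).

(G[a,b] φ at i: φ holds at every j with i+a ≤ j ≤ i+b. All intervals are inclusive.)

Evaluate at each i in [0,6]:
  i=0: ✗ (fails at j=4)
  i=1: ✗ (fails at j=4)
  i=2: ✗ (fails at j=4)
  i=3: ✗ (fails at j=4)
  i=4: ✗ (fails at j=4)
  i=5: ✓ (all of [5,9])
  i=6: ✗ (fails at j=10)

5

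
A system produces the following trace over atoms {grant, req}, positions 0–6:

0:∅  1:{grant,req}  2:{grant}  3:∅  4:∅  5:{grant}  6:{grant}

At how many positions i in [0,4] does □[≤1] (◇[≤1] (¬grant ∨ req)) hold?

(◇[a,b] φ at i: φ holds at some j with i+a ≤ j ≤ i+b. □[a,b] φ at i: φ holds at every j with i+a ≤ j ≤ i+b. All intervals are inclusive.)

4

Evaluate at each i in [0,4]:
  i=0: ✓ (all of [0,1])
  i=1: ✓ (all of [1,2])
  i=2: ✓ (all of [2,3])
  i=3: ✓ (all of [3,4])
  i=4: ✗ (fails at j=5)
Positions where it holds: {0, 1, 2, 3} → 4.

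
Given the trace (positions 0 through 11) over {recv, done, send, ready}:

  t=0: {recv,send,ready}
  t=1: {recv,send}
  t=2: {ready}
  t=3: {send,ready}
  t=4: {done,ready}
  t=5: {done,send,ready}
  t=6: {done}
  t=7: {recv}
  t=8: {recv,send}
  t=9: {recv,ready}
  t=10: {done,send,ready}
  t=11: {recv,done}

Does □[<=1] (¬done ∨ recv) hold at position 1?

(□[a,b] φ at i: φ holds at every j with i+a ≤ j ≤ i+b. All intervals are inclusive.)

Holds

Check (¬done ∨ recv) at every j in [1,2]:
  j=1: true
  j=2: true
All positions satisfy it → formula holds.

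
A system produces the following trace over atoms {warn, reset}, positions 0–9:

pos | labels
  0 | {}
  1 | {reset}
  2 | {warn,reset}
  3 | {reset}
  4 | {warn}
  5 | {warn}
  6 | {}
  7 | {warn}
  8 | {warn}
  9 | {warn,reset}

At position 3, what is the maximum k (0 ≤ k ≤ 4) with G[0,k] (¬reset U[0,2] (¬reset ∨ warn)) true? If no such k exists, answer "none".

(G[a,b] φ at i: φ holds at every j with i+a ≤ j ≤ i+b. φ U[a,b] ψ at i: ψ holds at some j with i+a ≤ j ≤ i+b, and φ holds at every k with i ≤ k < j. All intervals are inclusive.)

none

(¬reset U[0,2] (¬reset ∨ warn)) must hold from j=3 onward; find where it first fails.
  j=3: fails → no k works.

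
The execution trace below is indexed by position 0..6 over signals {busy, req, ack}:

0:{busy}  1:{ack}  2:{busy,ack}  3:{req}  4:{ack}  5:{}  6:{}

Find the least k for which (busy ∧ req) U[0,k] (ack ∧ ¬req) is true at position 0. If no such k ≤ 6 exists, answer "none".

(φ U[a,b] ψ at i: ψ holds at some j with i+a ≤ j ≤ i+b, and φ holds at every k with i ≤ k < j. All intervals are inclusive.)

none

Need earliest j ≥ 0 with (ack ∧ ¬req), and (busy ∧ req) at every k in [0,j-1].
  j=0: rhs fails.
  j=1: rhs holds but lhs fails at k=0.
  j=2: rhs holds but lhs fails at k=0.
  j=3: rhs fails.
  j=4: rhs holds but lhs fails at k=0.
  j=5: rhs fails.
  j=6: rhs fails.
No witness within the range → none.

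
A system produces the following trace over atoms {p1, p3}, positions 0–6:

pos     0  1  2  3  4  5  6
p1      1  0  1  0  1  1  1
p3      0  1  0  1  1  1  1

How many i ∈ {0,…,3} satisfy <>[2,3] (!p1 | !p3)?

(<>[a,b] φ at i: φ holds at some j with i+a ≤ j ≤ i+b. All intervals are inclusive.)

2

Evaluate at each i in [0,3]:
  i=0: ✓ (witness j=2)
  i=1: ✓ (witness j=3)
  i=2: ✗ (none in [4,5])
  i=3: ✗ (none in [5,6])
Positions where it holds: {0, 1} → 2.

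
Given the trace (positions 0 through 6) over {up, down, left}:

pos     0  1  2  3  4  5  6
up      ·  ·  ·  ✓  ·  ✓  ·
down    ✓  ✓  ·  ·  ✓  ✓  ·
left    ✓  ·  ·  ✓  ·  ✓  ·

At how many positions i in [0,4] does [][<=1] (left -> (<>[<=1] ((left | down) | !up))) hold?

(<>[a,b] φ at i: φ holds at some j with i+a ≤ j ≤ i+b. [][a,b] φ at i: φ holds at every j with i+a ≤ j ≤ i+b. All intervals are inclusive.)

Evaluate at each i in [0,4]:
  i=0: ✓ (all of [0,1])
  i=1: ✓ (all of [1,2])
  i=2: ✓ (all of [2,3])
  i=3: ✓ (all of [3,4])
  i=4: ✓ (all of [4,5])
Positions where it holds: {0, 1, 2, 3, 4} → 5.

5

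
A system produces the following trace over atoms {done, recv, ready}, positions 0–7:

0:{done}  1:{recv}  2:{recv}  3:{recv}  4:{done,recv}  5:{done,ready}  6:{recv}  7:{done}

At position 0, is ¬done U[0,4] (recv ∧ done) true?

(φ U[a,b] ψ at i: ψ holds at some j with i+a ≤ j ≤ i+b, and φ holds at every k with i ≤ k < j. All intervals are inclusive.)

No

Need some j in [0,4] with (recv ∧ done), and ¬done at every k in [0,j-1].
  j=0: (recv ∧ done) false.
  j=1: (recv ∧ done) false.
  j=2: (recv ∧ done) false.
  j=3: (recv ∧ done) false.
  j=4: (recv ∧ done) holds, but ¬done fails at k=0 → not this j.
No j in the window works → until fails.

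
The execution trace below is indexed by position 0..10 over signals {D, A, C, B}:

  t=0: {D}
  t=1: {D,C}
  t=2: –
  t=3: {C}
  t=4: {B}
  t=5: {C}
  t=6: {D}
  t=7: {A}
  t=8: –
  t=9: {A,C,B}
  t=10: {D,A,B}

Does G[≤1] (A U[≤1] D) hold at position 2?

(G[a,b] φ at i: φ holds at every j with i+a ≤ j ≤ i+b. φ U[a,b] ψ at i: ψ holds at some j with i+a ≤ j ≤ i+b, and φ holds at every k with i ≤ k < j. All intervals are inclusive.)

Check (A U[≤1] D) at every j in [2,3]:
  j=2: fails
  j=3: fails
Fails at j=2 → formula fails.

No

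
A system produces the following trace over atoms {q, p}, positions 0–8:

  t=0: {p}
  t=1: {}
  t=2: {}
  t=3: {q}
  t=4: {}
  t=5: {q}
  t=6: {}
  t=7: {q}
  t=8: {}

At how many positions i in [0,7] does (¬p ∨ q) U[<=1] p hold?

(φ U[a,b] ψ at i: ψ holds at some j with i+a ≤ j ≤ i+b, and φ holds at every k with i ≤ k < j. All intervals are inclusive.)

Evaluate at each i in [0,7]:
  i=0: ✓ (rhs at j=0)
  i=1: ✗ (no rhs in [1,2])
  i=2: ✗ (no rhs in [2,3])
  i=3: ✗ (no rhs in [3,4])
  i=4: ✗ (no rhs in [4,5])
  i=5: ✗ (no rhs in [5,6])
  i=6: ✗ (no rhs in [6,7])
  i=7: ✗ (no rhs in [7,8])
Positions where it holds: {0} → 1.

1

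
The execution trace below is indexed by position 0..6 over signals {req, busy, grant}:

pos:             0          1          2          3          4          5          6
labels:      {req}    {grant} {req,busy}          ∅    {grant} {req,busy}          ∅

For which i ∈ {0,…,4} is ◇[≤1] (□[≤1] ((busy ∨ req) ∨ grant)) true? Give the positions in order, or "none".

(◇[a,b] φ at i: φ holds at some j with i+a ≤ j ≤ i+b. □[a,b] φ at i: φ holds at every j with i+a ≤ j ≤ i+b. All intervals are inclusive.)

Evaluate at each i in [0,4]:
  i=0: ✓ (witness j=0)
  i=1: ✓ (witness j=1)
  i=2: ✗ (none in [2,3])
  i=3: ✓ (witness j=4)
  i=4: ✓ (witness j=4)

0, 1, 3, 4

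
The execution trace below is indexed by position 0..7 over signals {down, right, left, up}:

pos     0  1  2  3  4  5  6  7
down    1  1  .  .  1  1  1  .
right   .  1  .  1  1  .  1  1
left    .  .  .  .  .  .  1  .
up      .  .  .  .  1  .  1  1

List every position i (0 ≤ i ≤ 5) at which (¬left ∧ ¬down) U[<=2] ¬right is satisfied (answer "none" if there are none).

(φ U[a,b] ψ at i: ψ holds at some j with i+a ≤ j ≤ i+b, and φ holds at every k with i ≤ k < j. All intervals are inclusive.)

Evaluate at each i in [0,5]:
  i=0: ✓ (rhs at j=0)
  i=1: ✗ (lhs fails at k=1 before rhs at j=2)
  i=2: ✓ (rhs at j=2)
  i=3: ✗ (lhs fails at k=4 before rhs at j=5)
  i=4: ✗ (lhs fails at k=4 before rhs at j=5)
  i=5: ✓ (rhs at j=5)

0, 2, 5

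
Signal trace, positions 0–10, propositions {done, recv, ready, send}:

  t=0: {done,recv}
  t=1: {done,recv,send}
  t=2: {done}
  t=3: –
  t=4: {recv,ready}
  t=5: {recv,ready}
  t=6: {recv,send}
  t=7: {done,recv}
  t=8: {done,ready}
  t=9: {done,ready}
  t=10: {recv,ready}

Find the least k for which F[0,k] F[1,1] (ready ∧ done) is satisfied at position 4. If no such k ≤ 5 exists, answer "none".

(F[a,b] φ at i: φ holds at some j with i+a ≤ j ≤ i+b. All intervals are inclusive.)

Scan j = 4,5,… for F[1,1] (ready ∧ done):
  j=4: fails
  j=5: fails
  j=6: fails
  j=7: holds
First hit at j=7, so smallest k = 7-4 = 3.

3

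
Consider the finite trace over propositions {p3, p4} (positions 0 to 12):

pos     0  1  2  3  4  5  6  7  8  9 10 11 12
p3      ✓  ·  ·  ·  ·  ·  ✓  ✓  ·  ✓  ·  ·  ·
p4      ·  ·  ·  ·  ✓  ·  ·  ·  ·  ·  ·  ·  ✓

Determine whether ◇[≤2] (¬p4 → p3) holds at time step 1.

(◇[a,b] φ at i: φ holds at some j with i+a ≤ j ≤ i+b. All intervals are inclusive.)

Check (¬p4 → p3) at each j in [1,3]:
  j=1: false
  j=2: false
  j=3: false
No position in the window satisfies it → formula fails.

Does not hold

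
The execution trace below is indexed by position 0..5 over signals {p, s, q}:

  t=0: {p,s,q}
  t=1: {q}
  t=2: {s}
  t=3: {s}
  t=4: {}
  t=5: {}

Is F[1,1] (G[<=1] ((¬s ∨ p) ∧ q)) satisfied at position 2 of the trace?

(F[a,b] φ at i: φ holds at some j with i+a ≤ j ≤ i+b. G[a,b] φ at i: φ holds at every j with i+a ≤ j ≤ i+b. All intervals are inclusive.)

No

Check G[<=1] ((¬s ∨ p) ∧ q) at each j in [3,3]:
  j=3: fails at 3
No position in the window satisfies it → formula fails.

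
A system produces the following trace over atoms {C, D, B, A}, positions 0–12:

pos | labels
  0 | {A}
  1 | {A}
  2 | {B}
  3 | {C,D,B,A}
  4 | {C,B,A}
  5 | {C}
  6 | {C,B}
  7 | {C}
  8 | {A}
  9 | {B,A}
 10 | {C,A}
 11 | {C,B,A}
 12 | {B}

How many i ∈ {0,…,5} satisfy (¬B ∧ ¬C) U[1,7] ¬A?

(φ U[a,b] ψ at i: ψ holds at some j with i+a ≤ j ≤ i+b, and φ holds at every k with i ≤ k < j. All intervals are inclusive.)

Evaluate at each i in [0,5]:
  i=0: ✓ (rhs at j=2; lhs holds on [0,1])
  i=1: ✓ (rhs at j=2; lhs holds on [1,1])
  i=2: ✗ (lhs fails at k=2 before rhs at j=5)
  i=3: ✗ (lhs fails at k=3 before rhs at j=5)
  i=4: ✗ (lhs fails at k=4 before rhs at j=5)
  i=5: ✗ (lhs fails at k=5 before rhs at j=6)
Positions where it holds: {0, 1} → 2.

2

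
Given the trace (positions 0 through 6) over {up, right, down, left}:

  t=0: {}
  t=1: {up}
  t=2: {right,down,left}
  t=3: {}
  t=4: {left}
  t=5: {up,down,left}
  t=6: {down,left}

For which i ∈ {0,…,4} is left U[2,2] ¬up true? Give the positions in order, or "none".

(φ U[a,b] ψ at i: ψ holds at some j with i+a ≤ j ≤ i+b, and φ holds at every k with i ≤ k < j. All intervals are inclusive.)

4

Evaluate at each i in [0,4]:
  i=0: ✗ (lhs fails at k=0 before rhs at j=2)
  i=1: ✗ (lhs fails at k=1 before rhs at j=3)
  i=2: ✗ (lhs fails at k=3 before rhs at j=4)
  i=3: ✗ (no rhs in [5,5])
  i=4: ✓ (rhs at j=6; lhs holds on [4,5])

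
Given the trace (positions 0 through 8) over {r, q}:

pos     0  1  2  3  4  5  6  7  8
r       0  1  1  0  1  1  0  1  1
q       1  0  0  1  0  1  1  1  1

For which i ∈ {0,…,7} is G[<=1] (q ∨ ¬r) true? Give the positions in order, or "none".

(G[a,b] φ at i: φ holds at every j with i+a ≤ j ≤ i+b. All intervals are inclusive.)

Evaluate at each i in [0,7]:
  i=0: ✗ (fails at j=1)
  i=1: ✗ (fails at j=1)
  i=2: ✗ (fails at j=2)
  i=3: ✗ (fails at j=4)
  i=4: ✗ (fails at j=4)
  i=5: ✓ (all of [5,6])
  i=6: ✓ (all of [6,7])
  i=7: ✓ (all of [7,8])

5, 6, 7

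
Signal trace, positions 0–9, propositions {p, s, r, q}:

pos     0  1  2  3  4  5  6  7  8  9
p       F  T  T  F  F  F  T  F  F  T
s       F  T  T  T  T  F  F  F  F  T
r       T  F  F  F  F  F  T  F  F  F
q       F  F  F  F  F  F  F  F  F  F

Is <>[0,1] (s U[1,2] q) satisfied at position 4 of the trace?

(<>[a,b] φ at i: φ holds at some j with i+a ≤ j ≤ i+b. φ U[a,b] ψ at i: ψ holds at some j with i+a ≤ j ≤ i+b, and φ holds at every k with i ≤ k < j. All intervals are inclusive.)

Check (s U[1,2] q) at each j in [4,5]:
  j=4: fails
  j=5: fails
No position in the window satisfies it → formula fails.

Does not hold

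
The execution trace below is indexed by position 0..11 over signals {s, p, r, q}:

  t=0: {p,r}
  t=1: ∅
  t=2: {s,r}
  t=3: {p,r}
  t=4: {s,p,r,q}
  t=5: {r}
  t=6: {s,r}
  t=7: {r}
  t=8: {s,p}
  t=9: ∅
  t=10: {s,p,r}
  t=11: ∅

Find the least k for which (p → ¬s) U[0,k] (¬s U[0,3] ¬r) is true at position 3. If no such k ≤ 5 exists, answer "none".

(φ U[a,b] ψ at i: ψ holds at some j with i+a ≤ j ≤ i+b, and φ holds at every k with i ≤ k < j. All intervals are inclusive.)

Need earliest j ≥ 3 with (¬s U[0,3] ¬r), and (p → ¬s) at every k in [3,j-1].
  j=3: rhs fails.
  j=4: rhs fails.
  j=5: rhs fails.
  j=6: rhs fails.
  j=7: rhs holds but lhs fails at k=4.
  j=8: rhs holds but lhs fails at k=4.
No witness within the range → none.

none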